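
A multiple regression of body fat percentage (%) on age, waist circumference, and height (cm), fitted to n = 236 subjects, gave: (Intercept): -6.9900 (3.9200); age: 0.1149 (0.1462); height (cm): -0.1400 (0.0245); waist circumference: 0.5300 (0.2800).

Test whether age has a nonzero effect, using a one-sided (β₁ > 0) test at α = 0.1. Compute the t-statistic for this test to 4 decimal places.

t = 0.7859

Read off: b = 0.1149, SE = 0.1462 for age.
H₀: β₁ = 0 vs H₁: β₁ > 0.
t = 0.1149 / 0.1462 = 0.7859.
df = n − k − 1 = 236 − 3 − 1 = 232.
One-sided p ≈ 0.2164, which is ≥ 0.1, so fail to reject H₀.
The data do not give significant evidence that the true slope on age is positive, holding the other predictors fixed.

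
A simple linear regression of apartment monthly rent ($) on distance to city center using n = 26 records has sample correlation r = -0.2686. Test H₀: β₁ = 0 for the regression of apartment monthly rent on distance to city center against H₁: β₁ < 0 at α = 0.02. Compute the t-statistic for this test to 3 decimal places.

t = r·√(n − 2)/√(1 − r²) = -0.2686·√24/√0.927854 = -1.366.
df = n − 2 = 24.
One-sided p ≈ 0.0923, which is ≥ 0.02, so fail to reject H₀.
The data do not give significant evidence of a linear association between distance to city center and apartment monthly rent.

t = -1.366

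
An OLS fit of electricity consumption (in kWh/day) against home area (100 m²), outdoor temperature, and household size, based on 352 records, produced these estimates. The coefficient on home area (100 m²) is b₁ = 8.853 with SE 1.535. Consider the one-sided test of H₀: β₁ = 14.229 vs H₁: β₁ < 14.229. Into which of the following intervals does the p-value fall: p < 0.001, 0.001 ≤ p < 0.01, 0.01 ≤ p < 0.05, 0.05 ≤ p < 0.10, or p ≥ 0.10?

p < 0.001

t = (8.853 − 14.229) / 1.535 = -3.502.
df = n − k − 1 = 352 − 3 − 1 = 348.
One-sided p = P(T_{348} < t) ≈ 0.0003.
So p < 0.001.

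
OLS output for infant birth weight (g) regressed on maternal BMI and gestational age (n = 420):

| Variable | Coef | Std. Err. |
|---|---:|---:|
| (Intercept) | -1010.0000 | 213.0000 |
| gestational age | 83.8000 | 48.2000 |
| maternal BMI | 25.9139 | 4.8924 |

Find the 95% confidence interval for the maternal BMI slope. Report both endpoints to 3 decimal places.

(16.297, 35.531)

Read off: b = 25.9139, SE = 4.8924 for maternal BMI.
df = n − k − 1 = 420 − 2 − 1 = 417.
t* = t_{0.025, 417} = 1.965669.
Margin = t* × SE = 1.965669 × 4.8924 = 9.61684.
CI: 25.9139 ± 9.61684 → (16.297, 35.531).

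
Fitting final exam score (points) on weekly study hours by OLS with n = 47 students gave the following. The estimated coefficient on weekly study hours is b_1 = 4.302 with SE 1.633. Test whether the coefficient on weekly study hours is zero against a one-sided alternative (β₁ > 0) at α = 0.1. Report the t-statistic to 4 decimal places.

H₀: β₁ = 0 vs H₁: β₁ > 0.
t = (b_1 − β₁⁰)/SE = 4.302 / 1.633 = 2.6344.
df = n − 2 = 47 − 2 = 45.
One-sided p ≈ 0.0058, which is < 0.1, so reject H₀.
There is evidence that the true slope on weekly study hours is positive.

t = 2.6344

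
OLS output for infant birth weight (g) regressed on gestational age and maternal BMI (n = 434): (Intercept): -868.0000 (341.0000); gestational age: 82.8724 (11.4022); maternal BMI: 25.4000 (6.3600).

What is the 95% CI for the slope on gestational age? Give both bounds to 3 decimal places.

(60.462, 105.283)

Read off: b = 82.8724, SE = 11.4022 for gestational age.
df = n − k − 1 = 434 − 2 − 1 = 431.
t* = t_{0.025, 431} = 1.965483.
Margin = t* × SE = 1.965483 × 11.4022 = 22.41083.
CI: 82.8724 ± 22.41083 → (60.462, 105.283).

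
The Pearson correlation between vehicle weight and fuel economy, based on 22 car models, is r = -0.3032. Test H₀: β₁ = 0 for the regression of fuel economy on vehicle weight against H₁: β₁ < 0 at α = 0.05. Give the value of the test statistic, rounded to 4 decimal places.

t = -1.4229

t = r·√(n − 2)/√(1 − r²) = -0.3032·√20/√0.90807 = -1.4229.
df = n − 2 = 20.
One-sided p ≈ 0.0851, which is ≥ 0.05, so fail to reject H₀.
The data do not give significant evidence of a linear association between vehicle weight and fuel economy.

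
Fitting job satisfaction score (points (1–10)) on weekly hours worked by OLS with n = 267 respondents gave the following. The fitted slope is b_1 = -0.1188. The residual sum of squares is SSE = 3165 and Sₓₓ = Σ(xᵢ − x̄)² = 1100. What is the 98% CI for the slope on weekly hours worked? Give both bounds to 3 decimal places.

MSE = SSE/(n − 2) = 3165/265 = 11.9434.
SE(b_1) = √(MSE/Sₓₓ) = √(11.9434/1100) = 0.1042.
df = n − 2 = 265.
t* = t_{0.01, 265} = 2.340502.
Margin = t* × SE = 2.340502 × 0.1042 = 0.24388.
CI: -0.1188 ± 0.24388 → (-0.363, 0.125).
With 98% confidence, each one-unit increase in weekly hours worked is associated with a change of between -0.363 and 0.125 points (1–10) in job satisfaction score.

(-0.363, 0.125)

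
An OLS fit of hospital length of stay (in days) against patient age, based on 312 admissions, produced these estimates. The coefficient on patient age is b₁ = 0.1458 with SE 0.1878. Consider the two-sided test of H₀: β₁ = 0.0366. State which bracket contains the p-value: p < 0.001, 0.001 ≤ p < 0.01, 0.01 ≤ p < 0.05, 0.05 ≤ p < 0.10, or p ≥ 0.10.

p ≥ 0.10

t = (0.1458 − 0.0366) / 0.1878 = 0.581.
df = n − 2 = 312 − 2 = 310.
Two-sided p = 2·P(T_{310} > |t|) ≈ 0.5613.
So p ≥ 0.10.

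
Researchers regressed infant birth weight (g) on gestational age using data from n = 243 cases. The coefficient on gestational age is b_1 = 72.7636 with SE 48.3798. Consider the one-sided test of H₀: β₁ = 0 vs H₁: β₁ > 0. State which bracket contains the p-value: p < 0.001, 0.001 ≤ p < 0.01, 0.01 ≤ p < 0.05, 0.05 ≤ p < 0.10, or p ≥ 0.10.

t = 72.7636 / 48.3798 = 1.504.
df = n − 2 = 243 − 2 = 241.
One-sided p = P(T_{241} > t) ≈ 0.0669.
So 0.05 ≤ p < 0.10.

0.05 ≤ p < 0.10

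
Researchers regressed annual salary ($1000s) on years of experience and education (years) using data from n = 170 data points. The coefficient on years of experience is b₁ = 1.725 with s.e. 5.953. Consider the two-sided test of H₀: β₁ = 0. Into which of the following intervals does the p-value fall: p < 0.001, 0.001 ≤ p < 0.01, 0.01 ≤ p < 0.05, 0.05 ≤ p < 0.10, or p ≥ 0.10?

t = 1.725 / 5.953 = 0.290.
df = n − k − 1 = 170 − 2 − 1 = 167.
Two-sided p = 2·P(T_{167} > |t|) ≈ 0.7724.
So p ≥ 0.10.

p ≥ 0.10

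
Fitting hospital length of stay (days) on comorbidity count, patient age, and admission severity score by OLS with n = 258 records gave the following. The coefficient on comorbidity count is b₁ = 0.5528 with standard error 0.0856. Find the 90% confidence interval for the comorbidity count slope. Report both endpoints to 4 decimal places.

df = n − k − 1 = 258 − 3 − 1 = 254.
t* = t_{0.05, 254} = 1.650875.
Margin = t* × SE = 1.650875 × 0.0856 = 0.141315.
CI: 0.5528 ± 0.141315 → (0.4115, 0.6941).
With 90% confidence, each one-unit increase in comorbidity count is associated with a change of between 0.4115 and 0.6941 days in hospital length of stay, holding the other predictors fixed.

(0.4115, 0.6941)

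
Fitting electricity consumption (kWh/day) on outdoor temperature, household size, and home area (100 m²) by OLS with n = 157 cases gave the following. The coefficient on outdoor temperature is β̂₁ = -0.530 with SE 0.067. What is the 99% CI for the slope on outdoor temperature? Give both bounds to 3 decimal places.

df = n − k − 1 = 157 − 3 − 1 = 153.
t* = t_{0.005, 153} = 2.608344.
Margin = t* × SE = 2.608344 × 0.067 = 0.17476.
CI: -0.530 ± 0.17476 → (-0.705, -0.355).
With 99% confidence, each one-unit increase in outdoor temperature is associated with a change of between -0.705 and -0.355 kWh/day in electricity consumption, holding the other predictors fixed.

(-0.705, -0.355)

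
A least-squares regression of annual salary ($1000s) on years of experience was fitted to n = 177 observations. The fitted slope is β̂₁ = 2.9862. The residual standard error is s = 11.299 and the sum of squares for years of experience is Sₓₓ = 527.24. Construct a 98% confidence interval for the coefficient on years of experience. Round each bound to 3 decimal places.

(1.831, 4.142)

SE(β̂₁) = s/√Sₓₓ = 11.299/√527.24 = 0.49208.
df = n − 2 = 175.
t* = t_{0.01, 175} = 2.347845.
Margin = t* × SE = 2.347845 × 0.49208 = 1.15533.
CI: 2.9862 ± 1.15533 → (1.831, 4.142).
With 98% confidence, each one-unit increase in years of experience is associated with a change of between 1.831 and 4.142 $1000s in annual salary.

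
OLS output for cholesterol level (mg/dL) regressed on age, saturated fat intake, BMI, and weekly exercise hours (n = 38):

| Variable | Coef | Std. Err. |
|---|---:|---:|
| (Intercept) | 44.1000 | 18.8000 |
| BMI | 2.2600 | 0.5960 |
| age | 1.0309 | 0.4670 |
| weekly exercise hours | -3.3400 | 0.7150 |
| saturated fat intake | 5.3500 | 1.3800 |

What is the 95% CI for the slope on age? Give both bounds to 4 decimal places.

Read off: b = 1.0309, SE = 0.4670 for age.
df = n − k − 1 = 38 − 4 − 1 = 33.
t* = t_{0.025, 33} = 2.034515.
Margin = t* × SE = 2.034515 × 0.4670 = 0.950119.
CI: 1.0309 ± 0.950119 → (0.0808, 1.9810).

(0.0808, 1.9810)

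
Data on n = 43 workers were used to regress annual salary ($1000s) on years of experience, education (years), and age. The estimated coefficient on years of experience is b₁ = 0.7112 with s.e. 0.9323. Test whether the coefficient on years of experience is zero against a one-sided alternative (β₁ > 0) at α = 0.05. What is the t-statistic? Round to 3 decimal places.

H₀: β₁ = 0 vs H₁: β₁ > 0.
t = (b₁ − β₁⁰)/SE = 0.7112 / 0.9323 = 0.763.
df = n − k − 1 = 43 − 3 − 1 = 39.
One-sided p ≈ 0.2251, which is ≥ 0.05, so fail to reject H₀.
The data do not give significant evidence that the true slope on years of experience is positive, holding the other predictors fixed.

t = 0.763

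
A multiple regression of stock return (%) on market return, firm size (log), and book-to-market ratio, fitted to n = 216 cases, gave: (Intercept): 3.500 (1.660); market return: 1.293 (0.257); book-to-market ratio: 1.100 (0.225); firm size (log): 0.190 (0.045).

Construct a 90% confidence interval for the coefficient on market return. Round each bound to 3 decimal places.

(0.868, 1.718)

Read off: b = 1.293, SE = 0.257 for market return.
df = n − k − 1 = 216 − 3 − 1 = 212.
t* = t_{0.05, 212} = 1.652073.
Margin = t* × SE = 1.652073 × 0.257 = 0.42458.
CI: 1.293 ± 0.42458 → (0.868, 1.718).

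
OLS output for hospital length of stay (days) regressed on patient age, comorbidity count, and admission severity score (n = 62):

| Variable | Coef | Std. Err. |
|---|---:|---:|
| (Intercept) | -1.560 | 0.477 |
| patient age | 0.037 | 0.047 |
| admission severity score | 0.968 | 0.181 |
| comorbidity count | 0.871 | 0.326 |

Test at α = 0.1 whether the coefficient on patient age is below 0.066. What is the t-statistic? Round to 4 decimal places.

Read off: b = 0.037, SE = 0.047 for patient age.
H₀: β₁ = 0.066 vs H₁: β₁ < 0.066.
t = (0.037 − 0.066) / 0.047 = -0.6170.
df = n − k − 1 = 62 − 3 − 1 = 58.
One-sided p ≈ 0.2698, which is ≥ 0.1, so fail to reject H₀.
The data do not give significant evidence that the true slope on patient age is below 0.066 days per unit, holding the other predictors fixed.

t = -0.6170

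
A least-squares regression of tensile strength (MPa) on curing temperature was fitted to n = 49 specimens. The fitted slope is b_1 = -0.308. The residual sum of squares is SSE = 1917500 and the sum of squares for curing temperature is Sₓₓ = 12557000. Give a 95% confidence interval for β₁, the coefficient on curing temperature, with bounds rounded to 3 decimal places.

(-0.423, -0.193)

MSE = SSE/(n − 2) = 1917500/47 = 40797.9.
SE(b_1) = √(MSE/Sₓₓ) = √(40797.9/12557000) = 0.0570001.
df = n − 2 = 47.
t* = t_{0.025, 47} = 2.011741.
Margin = t* × SE = 2.011741 × 0.0570001 = 0.11467.
CI: -0.308 ± 0.11467 → (-0.423, -0.193).
With 95% confidence, each one-unit increase in curing temperature is associated with a change of between -0.423 and -0.193 MPa in tensile strength.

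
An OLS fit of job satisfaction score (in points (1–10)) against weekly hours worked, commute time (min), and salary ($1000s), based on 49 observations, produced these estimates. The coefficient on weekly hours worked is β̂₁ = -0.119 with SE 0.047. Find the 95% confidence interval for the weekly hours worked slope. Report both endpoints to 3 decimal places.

df = n − k − 1 = 49 − 3 − 1 = 45.
t* = t_{0.025, 45} = 2.014103.
Margin = t* × SE = 2.014103 × 0.047 = 0.09466.
CI: -0.119 ± 0.09466 → (-0.214, -0.024).
With 95% confidence, each one-unit increase in weekly hours worked is associated with a change of between -0.214 and -0.024 points (1–10) in job satisfaction score, holding the other predictors fixed.

(-0.214, -0.024)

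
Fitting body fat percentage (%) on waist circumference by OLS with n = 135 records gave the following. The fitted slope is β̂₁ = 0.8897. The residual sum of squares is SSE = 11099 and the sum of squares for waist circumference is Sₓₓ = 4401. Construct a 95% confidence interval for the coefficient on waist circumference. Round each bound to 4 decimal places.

(0.6173, 1.1621)

MSE = SSE/(n − 2) = 11099/133 = 83.4511.
SE(β̂₁) = √(MSE/Sₓₓ) = √(83.4511/4401) = 0.137702.
df = n − 2 = 133.
t* = t_{0.025, 133} = 1.977961.
Margin = t* × SE = 1.977961 × 0.137702 = 0.272369.
CI: 0.8897 ± 0.272369 → (0.6173, 1.1621).
With 95% confidence, each one-unit increase in waist circumference is associated with a change of between 0.6173 and 1.1621 % in body fat percentage.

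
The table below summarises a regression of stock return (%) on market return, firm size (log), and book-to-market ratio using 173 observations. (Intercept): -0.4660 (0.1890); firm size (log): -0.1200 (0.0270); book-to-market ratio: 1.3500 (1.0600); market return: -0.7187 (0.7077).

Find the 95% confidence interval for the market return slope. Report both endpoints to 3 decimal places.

(-2.116, 0.678)

Read off: b = -0.7187, SE = 0.7077 for market return.
df = n − k − 1 = 173 − 3 − 1 = 169.
t* = t_{0.025, 169} = 1.9741.
Margin = t* × SE = 1.9741 × 0.7077 = 1.39707.
CI: -0.7187 ± 1.39707 → (-2.116, 0.678).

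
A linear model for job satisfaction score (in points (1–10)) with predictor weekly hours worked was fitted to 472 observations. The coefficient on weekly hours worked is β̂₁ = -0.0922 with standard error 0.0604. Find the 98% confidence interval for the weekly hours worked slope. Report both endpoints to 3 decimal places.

df = n − 2 = 472 − 2 = 470.
t* = t_{0.01, 470} = 2.334308.
Margin = t* × SE = 2.334308 × 0.0604 = 0.14099.
CI: -0.0922 ± 0.14099 → (-0.233, 0.049).
With 98% confidence, each one-unit increase in weekly hours worked is associated with a change of between -0.233 and 0.049 points (1–10) in job satisfaction score.

(-0.233, 0.049)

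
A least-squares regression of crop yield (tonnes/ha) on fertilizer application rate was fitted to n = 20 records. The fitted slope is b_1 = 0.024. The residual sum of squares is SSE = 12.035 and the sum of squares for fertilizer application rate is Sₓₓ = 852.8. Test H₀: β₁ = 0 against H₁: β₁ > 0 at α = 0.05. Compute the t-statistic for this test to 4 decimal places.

t = 0.8571

MSE = SSE/(n − 2) = 12.035/18 = 0.668611.
SE(b_1) = √(MSE/Sₓₓ) = √(0.668611/852.8) = 0.0280003.
t = 0.024 / 0.0280003 = 0.8571.
df = n − 2 = 18.
One-sided p ≈ 0.2013, which is ≥ 0.05, so fail to reject H₀.
The data do not give significant evidence that the true slope on fertilizer application rate is positive.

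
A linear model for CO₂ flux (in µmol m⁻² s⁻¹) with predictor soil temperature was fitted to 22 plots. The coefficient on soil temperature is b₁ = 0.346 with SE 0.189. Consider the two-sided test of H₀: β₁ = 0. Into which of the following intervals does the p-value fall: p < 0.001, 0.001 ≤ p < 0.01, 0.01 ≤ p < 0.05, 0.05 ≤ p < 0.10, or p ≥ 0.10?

t = 0.346 / 0.189 = 1.831.
df = n − 2 = 22 − 2 = 20.
Two-sided p = 2·P(T_{20} > |t|) ≈ 0.0821.
So 0.05 ≤ p < 0.10.

0.05 ≤ p < 0.10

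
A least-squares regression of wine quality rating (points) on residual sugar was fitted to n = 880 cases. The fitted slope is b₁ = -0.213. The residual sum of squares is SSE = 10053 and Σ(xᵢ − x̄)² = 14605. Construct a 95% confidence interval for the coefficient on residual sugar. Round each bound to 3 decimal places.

MSE = SSE/(n − 2) = 10053/878 = 11.4499.
SE(b₁) = √(MSE/Sₓₓ) = √(11.4499/14605) = 0.0279995.
df = n − 2 = 878.
t* = t_{0.025, 878} = 1.96267.
Margin = t* × SE = 1.96267 × 0.0279995 = 0.05495.
CI: -0.213 ± 0.05495 → (-0.268, -0.158).
With 95% confidence, each one-unit increase in residual sugar is associated with a change of between -0.268 and -0.158 points in wine quality rating.

(-0.268, -0.158)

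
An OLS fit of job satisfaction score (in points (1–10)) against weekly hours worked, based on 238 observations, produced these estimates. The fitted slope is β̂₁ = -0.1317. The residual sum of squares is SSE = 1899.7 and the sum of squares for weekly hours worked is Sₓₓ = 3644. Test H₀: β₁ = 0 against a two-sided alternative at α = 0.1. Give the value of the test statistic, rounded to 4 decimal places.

t = -2.8021

MSE = SSE/(n − 2) = 1899.7/236 = 8.04958.
SE(β̂₁) = √(MSE/Sₓₓ) = √(8.04958/3644) = 0.0469999.
t = -0.1317 / 0.0469999 = -2.8021.
df = n − 2 = 236.
Two-sided p ≈ 0.0055, which is < 0.1, so reject H₀.
There is evidence that weekly hours worked is associated with job satisfaction score.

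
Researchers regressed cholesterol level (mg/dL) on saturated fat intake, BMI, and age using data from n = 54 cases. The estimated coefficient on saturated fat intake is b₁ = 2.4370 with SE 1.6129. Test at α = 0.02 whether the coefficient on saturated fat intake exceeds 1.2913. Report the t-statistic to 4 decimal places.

H₀: β₁ = 1.2913 vs H₁: β₁ > 1.2913.
t = (b₁ − β₁⁰)/SE = (2.4370 − 1.2913) / 1.6129 = 0.7103.
df = n − k − 1 = 54 − 3 − 1 = 50.
One-sided p ≈ 0.2404, which is ≥ 0.02, so fail to reject H₀.
The data do not give significant evidence that the true slope on saturated fat intake exceeds 1.2913 mg/dL per unit, holding the other predictors fixed.

t = 0.7103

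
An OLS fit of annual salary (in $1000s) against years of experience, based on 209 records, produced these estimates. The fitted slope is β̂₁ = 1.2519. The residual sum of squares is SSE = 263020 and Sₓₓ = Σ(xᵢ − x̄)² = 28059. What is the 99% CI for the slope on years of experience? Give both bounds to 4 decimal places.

(0.6987, 1.8051)

MSE = SSE/(n − 2) = 263020/207 = 1270.63.
SE(β̂₁) = √(MSE/Sₓₓ) = √(1270.63/28059) = 0.212801.
df = n − 2 = 207.
t* = t_{0.005, 207} = 2.599788.
Margin = t* × SE = 2.599788 × 0.212801 = 0.553237.
CI: 1.2519 ± 0.553237 → (0.6987, 1.8051).
With 99% confidence, each one-unit increase in years of experience is associated with a change of between 0.6987 and 1.8051 $1000s in annual salary.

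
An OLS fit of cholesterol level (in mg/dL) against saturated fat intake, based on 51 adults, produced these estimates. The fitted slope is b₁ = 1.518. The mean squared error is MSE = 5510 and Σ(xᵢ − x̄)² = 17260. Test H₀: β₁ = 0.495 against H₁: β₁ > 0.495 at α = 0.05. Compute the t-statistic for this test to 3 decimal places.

t = 1.811

SE(b₁) = √(MSE/Sₓₓ) = √(5510/17260) = 0.565009.
t = (1.518 − 0.495) / 0.565009 = 1.811.
df = n − 2 = 49.
One-sided p ≈ 0.0382, which is < 0.05, so reject H₀.
There is evidence that the true slope on saturated fat intake exceeds 0.495 mg/dL per unit.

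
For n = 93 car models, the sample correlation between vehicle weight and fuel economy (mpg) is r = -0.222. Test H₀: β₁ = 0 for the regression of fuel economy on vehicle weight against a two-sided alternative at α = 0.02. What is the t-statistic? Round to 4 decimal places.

t = r·√(n − 2)/√(1 − r²) = -0.222·√91/√0.950716 = -2.1719.
df = n − 2 = 91.
Two-sided p ≈ 0.0325, which is ≥ 0.02, so fail to reject H₀.
The data do not give significant evidence of a linear association between vehicle weight and fuel economy.

t = -2.1719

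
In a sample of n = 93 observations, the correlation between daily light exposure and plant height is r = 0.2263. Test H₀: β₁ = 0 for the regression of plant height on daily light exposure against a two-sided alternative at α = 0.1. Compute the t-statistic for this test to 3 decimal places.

t = r·√(n − 2)/√(1 − r²) = 0.2263·√91/√0.948788 = 2.216.
df = n − 2 = 91.
Two-sided p ≈ 0.0292, which is < 0.1, so reject H₀.
There is evidence of a linear association between daily light exposure and plant height.

t = 2.216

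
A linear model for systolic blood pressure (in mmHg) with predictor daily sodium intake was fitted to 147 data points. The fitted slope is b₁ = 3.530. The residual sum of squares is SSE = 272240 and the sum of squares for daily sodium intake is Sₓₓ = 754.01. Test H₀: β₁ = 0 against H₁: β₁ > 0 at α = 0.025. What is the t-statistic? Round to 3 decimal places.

t = 2.237

MSE = SSE/(n − 2) = 272240/145 = 1877.52.
SE(b₁) = √(MSE/Sₓₓ) = √(1877.52/754.01) = 1.57799.
t = 3.530 / 1.57799 = 2.237.
df = n − 2 = 145.
One-sided p ≈ 0.0134, which is < 0.025, so reject H₀.
There is evidence that the true slope on daily sodium intake is positive.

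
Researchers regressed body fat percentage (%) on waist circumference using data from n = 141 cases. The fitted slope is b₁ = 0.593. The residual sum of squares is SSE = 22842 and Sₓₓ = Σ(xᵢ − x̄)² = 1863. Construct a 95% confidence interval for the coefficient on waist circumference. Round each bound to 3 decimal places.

(0.006, 1.180)

MSE = SSE/(n − 2) = 22842/139 = 164.331.
SE(b₁) = √(MSE/Sₓₓ) = √(164.331/1863) = 0.296998.
df = n − 2 = 139.
t* = t_{0.025, 139} = 1.977178.
Margin = t* × SE = 1.977178 × 0.296998 = 0.58722.
CI: 0.593 ± 0.58722 → (0.006, 1.180).
With 95% confidence, each one-unit increase in waist circumference is associated with a change of between 0.006 and 1.180 % in body fat percentage.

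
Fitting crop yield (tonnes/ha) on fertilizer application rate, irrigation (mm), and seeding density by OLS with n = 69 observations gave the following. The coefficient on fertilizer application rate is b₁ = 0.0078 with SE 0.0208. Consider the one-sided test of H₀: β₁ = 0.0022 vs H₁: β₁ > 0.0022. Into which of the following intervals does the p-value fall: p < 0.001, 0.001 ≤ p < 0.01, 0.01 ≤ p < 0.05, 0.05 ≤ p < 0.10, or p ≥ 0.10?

p ≥ 0.10

t = (0.0078 − 0.0022) / 0.0208 = 0.269.
df = n − k − 1 = 69 − 3 − 1 = 65.
One-sided p = P(T_{65} > t) ≈ 0.3943.
So p ≥ 0.10.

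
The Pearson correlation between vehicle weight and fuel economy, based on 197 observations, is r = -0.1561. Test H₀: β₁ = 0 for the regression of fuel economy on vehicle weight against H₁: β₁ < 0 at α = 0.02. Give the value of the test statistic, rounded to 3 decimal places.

t = -2.207

t = r·√(n − 2)/√(1 − r²) = -0.1561·√195/√0.975633 = -2.207.
df = n − 2 = 195.
One-sided p ≈ 0.0142, which is < 0.02, so reject H₀.
There is evidence of a linear association between vehicle weight and fuel economy.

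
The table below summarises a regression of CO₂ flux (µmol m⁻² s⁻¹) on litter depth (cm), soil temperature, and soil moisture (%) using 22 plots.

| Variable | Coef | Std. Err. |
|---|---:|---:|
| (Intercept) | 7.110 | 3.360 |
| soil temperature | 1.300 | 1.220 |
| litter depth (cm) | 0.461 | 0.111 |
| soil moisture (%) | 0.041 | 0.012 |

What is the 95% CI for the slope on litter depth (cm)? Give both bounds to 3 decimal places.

Read off: b = 0.461, SE = 0.111 for litter depth (cm).
df = n − k − 1 = 22 − 3 − 1 = 18.
t* = t_{0.025, 18} = 2.100922.
Margin = t* × SE = 2.100922 × 0.111 = 0.23320.
CI: 0.461 ± 0.23320 → (0.228, 0.694).

(0.228, 0.694)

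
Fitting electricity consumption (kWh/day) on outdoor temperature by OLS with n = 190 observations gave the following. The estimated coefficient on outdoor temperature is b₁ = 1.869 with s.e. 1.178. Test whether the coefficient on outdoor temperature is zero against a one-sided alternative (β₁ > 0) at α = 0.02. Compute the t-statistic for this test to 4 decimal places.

H₀: β₁ = 0 vs H₁: β₁ > 0.
t = (b₁ − β₁⁰)/SE = 1.869 / 1.178 = 1.5866.
df = n − 2 = 190 − 2 = 188.
One-sided p ≈ 0.0571, which is ≥ 0.02, so fail to reject H₀.
The data do not give significant evidence that the true slope on outdoor temperature is positive.

t = 1.5866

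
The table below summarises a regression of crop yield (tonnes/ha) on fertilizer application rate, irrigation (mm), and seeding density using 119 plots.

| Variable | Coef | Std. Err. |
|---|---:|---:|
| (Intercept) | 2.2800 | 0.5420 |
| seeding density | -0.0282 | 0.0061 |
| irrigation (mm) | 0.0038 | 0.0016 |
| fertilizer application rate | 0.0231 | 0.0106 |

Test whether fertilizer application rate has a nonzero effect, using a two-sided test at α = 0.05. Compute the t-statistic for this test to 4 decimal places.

t = 2.1792

Read off: b = 0.0231, SE = 0.0106 for fertilizer application rate.
H₀: β₁ = 0 vs H₁: β₁ ≠ 0.
t = 0.0231 / 0.0106 = 2.1792.
df = n − k − 1 = 119 − 3 − 1 = 115.
Two-sided p ≈ 0.0314, which is < 0.05, so reject H₀.
There is evidence that fertilizer application rate is associated with crop yield, holding the other predictors fixed.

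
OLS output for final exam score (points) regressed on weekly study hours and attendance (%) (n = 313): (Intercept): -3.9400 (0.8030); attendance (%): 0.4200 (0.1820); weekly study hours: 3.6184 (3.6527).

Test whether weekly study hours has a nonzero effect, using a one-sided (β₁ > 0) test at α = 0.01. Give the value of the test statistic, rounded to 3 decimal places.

t = 0.991

Read off: b = 3.6184, SE = 3.6527 for weekly study hours.
H₀: β₁ = 0 vs H₁: β₁ > 0.
t = 3.6184 / 3.6527 = 0.991.
df = n − k − 1 = 313 − 2 − 1 = 310.
One-sided p ≈ 0.1613, which is ≥ 0.01, so fail to reject H₀.
The data do not give significant evidence that the true slope on weekly study hours is positive, holding the other predictors fixed.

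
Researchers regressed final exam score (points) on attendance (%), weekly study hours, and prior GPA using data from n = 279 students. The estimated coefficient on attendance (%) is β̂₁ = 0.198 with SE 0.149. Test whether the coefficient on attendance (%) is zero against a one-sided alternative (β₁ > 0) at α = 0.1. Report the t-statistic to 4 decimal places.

t = 1.3289

H₀: β₁ = 0 vs H₁: β₁ > 0.
t = (β̂₁ − β₁⁰)/SE = 0.198 / 0.149 = 1.3289.
df = n − k − 1 = 279 − 3 − 1 = 275.
One-sided p ≈ 0.0925, which is < 0.1, so reject H₀.
There is evidence that the true slope on attendance (%) is positive, holding the other predictors fixed.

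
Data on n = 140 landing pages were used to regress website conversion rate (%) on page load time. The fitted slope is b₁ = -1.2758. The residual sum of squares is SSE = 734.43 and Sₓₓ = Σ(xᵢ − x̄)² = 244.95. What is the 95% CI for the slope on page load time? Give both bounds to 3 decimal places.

(-1.567, -0.984)

MSE = SSE/(n − 2) = 734.43/138 = 5.32196.
SE(b₁) = √(MSE/Sₓₓ) = √(5.32196/244.95) = 0.1474.
df = n − 2 = 138.
t* = t_{0.025, 138} = 1.977304.
Margin = t* × SE = 1.977304 × 0.1474 = 0.29145.
CI: -1.2758 ± 0.29145 → (-1.567, -0.984).
With 95% confidence, each one-unit increase in page load time is associated with a change of between -1.567 and -0.984 % in website conversion rate.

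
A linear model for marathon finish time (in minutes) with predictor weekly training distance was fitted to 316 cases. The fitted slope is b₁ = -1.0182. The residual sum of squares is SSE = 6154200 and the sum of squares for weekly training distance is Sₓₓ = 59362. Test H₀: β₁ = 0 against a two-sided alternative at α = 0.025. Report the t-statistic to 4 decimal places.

t = -1.7720

MSE = SSE/(n − 2) = 6154200/314 = 19599.4.
SE(b₁) = √(MSE/Sₓₓ) = √(19599.4/59362) = 0.574601.
t = -1.0182 / 0.574601 = -1.7720.
df = n − 2 = 314.
Two-sided p ≈ 0.0774, which is ≥ 0.025, so fail to reject H₀.
The data do not give significant evidence of an association between weekly training distance and marathon finish time.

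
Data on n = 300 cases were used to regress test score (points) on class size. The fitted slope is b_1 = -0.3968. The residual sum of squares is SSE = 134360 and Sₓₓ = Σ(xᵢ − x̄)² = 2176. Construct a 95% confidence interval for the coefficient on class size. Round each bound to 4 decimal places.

MSE = SSE/(n − 2) = 134360/298 = 450.872.
SE(b_1) = √(MSE/Sₓₓ) = √(450.872/2176) = 0.455195.
df = n − 2 = 298.
t* = t_{0.025, 298} = 1.967957.
Margin = t* × SE = 1.967957 × 0.455195 = 0.895804.
CI: -0.3968 ± 0.895804 → (-1.2926, 0.4990).
With 95% confidence, each one-unit increase in class size is associated with a change of between -1.2926 and 0.4990 points in test score.

(-1.2926, 0.4990)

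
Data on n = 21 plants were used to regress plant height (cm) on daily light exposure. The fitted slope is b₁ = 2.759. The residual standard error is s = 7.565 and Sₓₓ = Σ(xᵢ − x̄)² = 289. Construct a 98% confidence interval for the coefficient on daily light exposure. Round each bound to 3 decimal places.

SE(b₁) = s/√Sₓₓ = 7.565/√289 = 0.445.
df = n − 2 = 19.
t* = t_{0.01, 19} = 2.539483.
Margin = t* × SE = 2.539483 × 0.445 = 1.13007.
CI: 2.759 ± 1.13007 → (1.629, 3.889).
With 98% confidence, each one-unit increase in daily light exposure is associated with a change of between 1.629 and 3.889 cm in plant height.

(1.629, 3.889)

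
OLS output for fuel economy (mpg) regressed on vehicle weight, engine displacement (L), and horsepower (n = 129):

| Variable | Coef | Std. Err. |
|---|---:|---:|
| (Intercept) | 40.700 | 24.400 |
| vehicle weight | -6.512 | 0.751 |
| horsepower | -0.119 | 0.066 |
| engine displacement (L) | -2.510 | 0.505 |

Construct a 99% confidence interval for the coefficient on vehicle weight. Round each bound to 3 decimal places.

Read off: b = -6.512, SE = 0.751 for vehicle weight.
df = n − k − 1 = 129 − 3 − 1 = 125.
t* = t_{0.005, 125} = 2.615733.
Margin = t* × SE = 2.615733 × 0.751 = 1.96442.
CI: -6.512 ± 1.96442 → (-8.476, -4.548).

(-8.476, -4.548)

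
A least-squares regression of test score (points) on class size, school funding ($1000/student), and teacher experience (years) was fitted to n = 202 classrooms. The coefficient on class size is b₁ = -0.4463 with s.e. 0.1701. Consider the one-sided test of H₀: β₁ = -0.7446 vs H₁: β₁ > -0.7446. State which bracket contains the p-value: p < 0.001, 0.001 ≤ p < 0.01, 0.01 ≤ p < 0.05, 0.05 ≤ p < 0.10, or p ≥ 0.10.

t = (-0.4463 − (-0.7446)) / 0.1701 = 1.754.
df = n − k − 1 = 202 − 3 − 1 = 198.
One-sided p = P(T_{198} > t) ≈ 0.0405.
So 0.01 ≤ p < 0.05.

0.01 ≤ p < 0.05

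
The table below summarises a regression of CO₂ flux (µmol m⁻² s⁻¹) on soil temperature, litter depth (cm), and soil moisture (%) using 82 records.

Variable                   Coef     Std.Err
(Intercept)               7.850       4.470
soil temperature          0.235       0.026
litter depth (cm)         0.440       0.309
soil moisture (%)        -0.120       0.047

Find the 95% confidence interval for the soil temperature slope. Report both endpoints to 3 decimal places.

(0.183, 0.287)

Read off: b = 0.235, SE = 0.026 for soil temperature.
df = n − k − 1 = 82 − 3 − 1 = 78.
t* = t_{0.025, 78} = 1.990847.
Margin = t* × SE = 1.990847 × 0.026 = 0.05176.
CI: 0.235 ± 0.05176 → (0.183, 0.287).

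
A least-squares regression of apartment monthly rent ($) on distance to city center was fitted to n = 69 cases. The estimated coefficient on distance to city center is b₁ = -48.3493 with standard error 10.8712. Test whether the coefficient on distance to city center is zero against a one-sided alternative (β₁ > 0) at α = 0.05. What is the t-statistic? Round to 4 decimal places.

H₀: β₁ = 0 vs H₁: β₁ > 0.
t = (b₁ − β₁⁰)/SE = -48.3493 / 10.8712 = -4.4475.
df = n − 2 = 69 − 2 = 67.
One-sided p ≈ 1.0000, which is ≥ 0.05, so fail to reject H₀.
The data do not give significant evidence that the true slope on distance to city center is positive.

t = -4.4475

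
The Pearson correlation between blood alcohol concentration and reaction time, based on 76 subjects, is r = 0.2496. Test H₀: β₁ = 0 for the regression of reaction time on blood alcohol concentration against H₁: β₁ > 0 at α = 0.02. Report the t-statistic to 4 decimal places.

t = r·√(n − 2)/√(1 − r²) = 0.2496·√74/√0.9377 = 2.2173.
df = n − 2 = 74.
One-sided p ≈ 0.0148, which is < 0.02, so reject H₀.
There is evidence of a linear association between blood alcohol concentration and reaction time.

t = 2.2173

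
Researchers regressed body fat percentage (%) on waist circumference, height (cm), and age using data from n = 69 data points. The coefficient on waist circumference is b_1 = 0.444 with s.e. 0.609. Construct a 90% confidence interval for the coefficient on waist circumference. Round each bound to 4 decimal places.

(-0.5722, 1.4602)

df = n − k − 1 = 69 − 3 − 1 = 65.
t* = t_{0.05, 65} = 1.668636.
Margin = t* × SE = 1.668636 × 0.609 = 1.016199.
CI: 0.444 ± 1.016199 → (-0.5722, 1.4602).
With 90% confidence, each one-unit increase in waist circumference is associated with a change of between -0.5722 and 1.4602 % in body fat percentage, holding the other predictors fixed.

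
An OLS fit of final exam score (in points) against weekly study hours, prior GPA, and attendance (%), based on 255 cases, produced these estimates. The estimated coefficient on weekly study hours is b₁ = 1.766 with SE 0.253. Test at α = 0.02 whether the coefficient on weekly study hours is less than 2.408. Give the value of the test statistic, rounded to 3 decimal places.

t = -2.538

H₀: β₁ = 2.408 vs H₁: β₁ < 2.408.
t = (b₁ − β₁⁰)/SE = (1.766 − 2.408) / 0.253 = -2.538.
df = n − k − 1 = 255 − 3 − 1 = 251.
One-sided p ≈ 0.0059, which is < 0.02, so reject H₀.
There is evidence that the true slope on weekly study hours is below 2.408 points per unit, holding the other predictors fixed.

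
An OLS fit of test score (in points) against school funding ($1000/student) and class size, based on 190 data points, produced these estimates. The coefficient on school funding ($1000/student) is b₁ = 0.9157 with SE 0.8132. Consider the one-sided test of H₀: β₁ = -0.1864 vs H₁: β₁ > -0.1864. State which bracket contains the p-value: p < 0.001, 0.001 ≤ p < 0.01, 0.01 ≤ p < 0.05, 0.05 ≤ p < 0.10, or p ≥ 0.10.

0.05 ≤ p < 0.10

t = (0.9157 − (-0.1864)) / 0.8132 = 1.355.
df = n − k − 1 = 190 − 2 − 1 = 187.
One-sided p = P(T_{187} > t) ≈ 0.0885.
So 0.05 ≤ p < 0.10.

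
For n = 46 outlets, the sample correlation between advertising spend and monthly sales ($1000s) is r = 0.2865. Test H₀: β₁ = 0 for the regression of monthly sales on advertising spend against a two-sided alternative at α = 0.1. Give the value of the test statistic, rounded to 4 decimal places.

t = r·√(n − 2)/√(1 − r²) = 0.2865·√44/√0.917918 = 1.9836.
df = n − 2 = 44.
Two-sided p ≈ 0.0536, which is < 0.1, so reject H₀.
There is evidence of a linear association between advertising spend and monthly sales.

t = 1.9836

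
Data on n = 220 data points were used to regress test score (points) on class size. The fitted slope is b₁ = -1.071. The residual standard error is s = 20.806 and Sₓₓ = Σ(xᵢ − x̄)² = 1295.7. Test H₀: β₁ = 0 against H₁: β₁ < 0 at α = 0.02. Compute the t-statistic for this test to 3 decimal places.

SE(b₁) = s/√Sₓₓ = 20.806/√1295.7 = 0.578011.
t = -1.071 / 0.578011 = -1.853.
df = n − 2 = 218.
One-sided p ≈ 0.0326, which is ≥ 0.02, so fail to reject H₀.
The data do not give significant evidence that the true slope on class size is negative.

t = -1.853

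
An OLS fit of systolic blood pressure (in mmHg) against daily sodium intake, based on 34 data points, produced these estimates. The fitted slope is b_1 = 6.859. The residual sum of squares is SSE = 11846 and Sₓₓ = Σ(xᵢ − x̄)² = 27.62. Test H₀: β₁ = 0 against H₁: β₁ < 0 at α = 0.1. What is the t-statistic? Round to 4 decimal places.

MSE = SSE/(n − 2) = 11846/32 = 370.188.
SE(b_1) = √(MSE/Sₓₓ) = √(370.188/27.62) = 3.66099.
t = 6.859 / 3.66099 = 1.8735.
df = n − 2 = 32.
One-sided p ≈ 0.9649, which is ≥ 0.1, so fail to reject H₀.
The data do not give significant evidence that the true slope on daily sodium intake is negative.

t = 1.8735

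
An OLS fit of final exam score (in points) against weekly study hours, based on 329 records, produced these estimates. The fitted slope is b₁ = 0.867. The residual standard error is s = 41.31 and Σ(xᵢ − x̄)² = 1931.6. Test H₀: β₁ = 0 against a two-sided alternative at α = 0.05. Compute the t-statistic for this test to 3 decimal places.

SE(b₁) = s/√Sₓₓ = 41.31/√1931.6 = 0.939932.
t = 0.867 / 0.939932 = 0.922.
df = n − 2 = 327.
Two-sided p ≈ 0.3570, which is ≥ 0.05, so fail to reject H₀.
The data do not give significant evidence of an association between weekly study hours and final exam score.

t = 0.922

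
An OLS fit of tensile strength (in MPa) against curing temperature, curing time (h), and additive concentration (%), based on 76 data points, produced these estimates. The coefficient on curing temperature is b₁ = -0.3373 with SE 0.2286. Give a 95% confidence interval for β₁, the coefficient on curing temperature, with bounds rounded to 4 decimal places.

df = n − k − 1 = 76 − 3 − 1 = 72.
t* = t_{0.025, 72} = 1.993464.
Margin = t* × SE = 1.993464 × 0.2286 = 0.455706.
CI: -0.3373 ± 0.455706 → (-0.7930, 0.1184).
With 95% confidence, each one-unit increase in curing temperature is associated with a change of between -0.7930 and 0.1184 MPa in tensile strength, holding the other predictors fixed.

(-0.7930, 0.1184)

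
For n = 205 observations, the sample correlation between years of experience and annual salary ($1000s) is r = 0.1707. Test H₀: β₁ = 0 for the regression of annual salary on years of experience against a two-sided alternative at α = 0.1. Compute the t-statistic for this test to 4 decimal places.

t = r·√(n − 2)/√(1 − r²) = 0.1707·√203/√0.970862 = 2.4683.
df = n − 2 = 203.
Two-sided p ≈ 0.0144, which is < 0.1, so reject H₀.
There is evidence of a linear association between years of experience and annual salary.

t = 2.4683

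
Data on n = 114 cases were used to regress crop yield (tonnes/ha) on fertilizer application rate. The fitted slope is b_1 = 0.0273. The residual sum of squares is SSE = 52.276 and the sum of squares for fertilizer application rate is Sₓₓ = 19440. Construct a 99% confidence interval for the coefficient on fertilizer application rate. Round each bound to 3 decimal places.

MSE = SSE/(n − 2) = 52.276/112 = 0.46675.
SE(b_1) = √(MSE/Sₓₓ) = √(0.46675/19440) = 0.00489998.
df = n − 2 = 112.
t* = t_{0.005, 112} = 2.62044.
Margin = t* × SE = 2.62044 × 0.00489998 = 0.01284.
CI: 0.0273 ± 0.01284 → (0.014, 0.040).
With 99% confidence, each one-unit increase in fertilizer application rate is associated with a change of between 0.014 and 0.040 tonnes/ha in crop yield.

(0.014, 0.040)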